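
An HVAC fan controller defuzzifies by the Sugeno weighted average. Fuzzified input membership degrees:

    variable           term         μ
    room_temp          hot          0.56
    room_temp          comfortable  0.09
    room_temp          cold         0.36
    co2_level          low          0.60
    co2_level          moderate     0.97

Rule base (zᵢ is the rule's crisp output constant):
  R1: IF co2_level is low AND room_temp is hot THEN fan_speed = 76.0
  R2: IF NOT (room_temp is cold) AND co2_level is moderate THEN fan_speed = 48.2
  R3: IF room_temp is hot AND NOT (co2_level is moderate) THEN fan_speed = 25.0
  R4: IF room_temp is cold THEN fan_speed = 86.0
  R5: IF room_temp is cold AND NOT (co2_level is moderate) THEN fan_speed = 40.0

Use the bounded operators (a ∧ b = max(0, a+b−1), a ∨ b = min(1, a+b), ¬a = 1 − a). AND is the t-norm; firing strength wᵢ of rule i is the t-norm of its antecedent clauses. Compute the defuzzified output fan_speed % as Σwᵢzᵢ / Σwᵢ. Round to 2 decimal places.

R1 (z=76.0): low=0.60, hot=0.56; AND[max(0, a+b−1)] → w = 0.16
R2 (z=48.2): ¬cold=1−0.36=0.64, moderate=0.97; AND[max(0, a+b−1)] → w = 0.61
R3 (z=25.0): hot=0.56, ¬moderate=1−0.97=0.03; AND[max(0, a+b−1)] → w = 0.00
R4 (z=86.0): cold=0.36 → w = 0.36
R5 (z=40.0): cold=0.36, ¬moderate=1−0.97=0.03; AND[max(0, a+b−1)] → w = 0.00
Weighted average = (0.16·76.0 + 0.61·48.2 + 0.00·25.0 + 0.36·86.0 + 0.00·40.0) / (0.16 + 0.61 + 0.00 + 0.36 + 0.00)
  = 72.5220 / 1.1300 = 64.18

64.18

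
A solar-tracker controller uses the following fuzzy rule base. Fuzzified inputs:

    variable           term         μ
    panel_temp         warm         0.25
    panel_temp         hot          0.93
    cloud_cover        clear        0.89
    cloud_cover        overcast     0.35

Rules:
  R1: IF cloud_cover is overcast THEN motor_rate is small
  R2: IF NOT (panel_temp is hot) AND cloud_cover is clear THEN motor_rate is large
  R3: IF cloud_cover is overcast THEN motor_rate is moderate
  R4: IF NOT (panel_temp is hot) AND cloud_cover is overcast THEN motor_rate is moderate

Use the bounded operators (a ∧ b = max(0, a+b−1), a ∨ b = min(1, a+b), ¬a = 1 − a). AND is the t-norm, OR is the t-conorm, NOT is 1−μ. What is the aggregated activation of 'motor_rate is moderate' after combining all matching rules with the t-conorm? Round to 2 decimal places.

R1: overcast=0.35 → w = 0.35
R2: ¬hot=1−0.93=0.07, clear=0.89; AND[max(0, a+b−1)] → w = 0.00
R3: overcast=0.35 → w = 0.35
R4: ¬hot=1−0.93=0.07, overcast=0.35; AND[max(0, a+b−1)] → w = 0.00
Rules with consequent 'moderate': {R3, R4} → strengths 0.35, 0.00
Aggregate via t-conorm [min(1, a+b)]: 0.35

0.35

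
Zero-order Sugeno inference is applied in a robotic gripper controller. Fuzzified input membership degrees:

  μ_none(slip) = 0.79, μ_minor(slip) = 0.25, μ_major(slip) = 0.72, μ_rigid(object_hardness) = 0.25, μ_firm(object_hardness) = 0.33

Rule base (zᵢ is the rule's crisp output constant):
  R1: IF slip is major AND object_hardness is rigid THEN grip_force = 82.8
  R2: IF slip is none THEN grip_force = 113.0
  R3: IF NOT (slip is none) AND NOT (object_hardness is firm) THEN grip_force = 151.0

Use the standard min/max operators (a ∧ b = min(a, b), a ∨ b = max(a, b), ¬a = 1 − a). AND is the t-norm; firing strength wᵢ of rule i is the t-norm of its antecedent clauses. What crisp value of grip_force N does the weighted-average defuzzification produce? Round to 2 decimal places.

R1 (z=82.8): major=0.72, rigid=0.25; AND[min(a, b)] → w = 0.25
R2 (z=113.0): none=0.79 → w = 0.79
R3 (z=151.0): ¬none=1−0.79=0.21, ¬firm=1−0.33=0.67; AND[min(a, b)] → w = 0.21
Weighted average = (0.25·82.8 + 0.79·113.0 + 0.21·151.0) / (0.25 + 0.79 + 0.21)
  = 141.6800 / 1.2500 = 113.34

113.34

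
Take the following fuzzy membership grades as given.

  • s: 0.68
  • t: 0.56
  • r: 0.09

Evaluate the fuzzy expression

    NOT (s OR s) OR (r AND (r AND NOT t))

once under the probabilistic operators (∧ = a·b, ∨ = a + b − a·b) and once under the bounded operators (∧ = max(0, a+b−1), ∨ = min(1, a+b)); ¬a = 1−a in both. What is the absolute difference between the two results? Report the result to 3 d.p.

0.106

Under probabilistic:
  s OR s = a + b − a·b on (0.6800, 0.6800) = 0.8976
  NOT (s OR s) = 1 − 0.8976 = 0.1024
  NOT t = 1 − 0.5600 = 0.4400
  r AND NOT t = a·b on (0.0900, 0.4400) = 0.0396
  r AND (r AND NOT t) = a·b on (0.0900, 0.0396) = 0.0036
  NOT (s OR s) OR (r AND (r AND NOT t)) = a + b − a·b on (0.1024, 0.0036) = 0.1056
  → value = 0.1056
Under bounded:
  s OR s = min(1, a+b) on (0.68, 0.68) = 1.00
  NOT (s OR s) = 1 − 1.00 = 0.00
  NOT t = 1 − 0.56 = 0.44
  r AND NOT t = max(0, a+b−1) on (0.09, 0.44) = 0.00
  r AND (r AND NOT t) = max(0, a+b−1) on (0.09, 0.00) = 0.00
  NOT (s OR s) OR (r AND (r AND NOT t)) = min(1, a+b) on (0.00, 0.00) = 0.00
  → value = 0.0000
|0.1056 − 0.0000| = 0.106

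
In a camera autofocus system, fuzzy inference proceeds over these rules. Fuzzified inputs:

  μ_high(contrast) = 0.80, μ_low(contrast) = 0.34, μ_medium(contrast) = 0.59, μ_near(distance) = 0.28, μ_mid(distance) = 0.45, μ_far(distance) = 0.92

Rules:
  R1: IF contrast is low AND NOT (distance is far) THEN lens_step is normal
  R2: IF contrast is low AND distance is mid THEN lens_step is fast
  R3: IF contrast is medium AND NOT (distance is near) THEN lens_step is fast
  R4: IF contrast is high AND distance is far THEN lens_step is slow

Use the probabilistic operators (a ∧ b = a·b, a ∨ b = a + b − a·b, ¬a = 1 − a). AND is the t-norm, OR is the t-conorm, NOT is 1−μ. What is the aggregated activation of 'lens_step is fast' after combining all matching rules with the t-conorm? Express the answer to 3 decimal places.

0.513

R1: low=0.34, ¬far=1−0.92=0.08; AND[a·b] → w = 0.0272
R2: low=0.34, mid=0.45; AND[a·b] → w = 0.1530
R3: medium=0.59, ¬near=1−0.28=0.72; AND[a·b] → w = 0.4248
R4: high=0.80, far=0.92; AND[a·b] → w = 0.7360
Rules with consequent 'fast': {R2, R3} → strengths 0.1530, 0.4248
Aggregate via t-conorm [a + b − a·b]: 0.5128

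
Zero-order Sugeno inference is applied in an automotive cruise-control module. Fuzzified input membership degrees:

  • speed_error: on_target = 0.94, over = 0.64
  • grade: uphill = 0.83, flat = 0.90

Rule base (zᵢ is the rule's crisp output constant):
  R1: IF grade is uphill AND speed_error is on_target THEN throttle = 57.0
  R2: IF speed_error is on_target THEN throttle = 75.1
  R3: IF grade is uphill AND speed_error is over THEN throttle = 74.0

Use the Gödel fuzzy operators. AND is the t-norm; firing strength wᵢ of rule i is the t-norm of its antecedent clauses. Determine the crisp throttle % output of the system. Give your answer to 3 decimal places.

68.574

R1 (z=57.0): uphill=0.83, on_target=0.94; AND[min(a, b)] → w = 0.83
R2 (z=75.1): on_target=0.94 → w = 0.94
R3 (z=74.0): uphill=0.83, over=0.64; AND[min(a, b)] → w = 0.64
Weighted average = (0.83·57.0 + 0.94·75.1 + 0.64·74.0) / (0.83 + 0.94 + 0.64)
  = 165.2640 / 2.4100 = 68.574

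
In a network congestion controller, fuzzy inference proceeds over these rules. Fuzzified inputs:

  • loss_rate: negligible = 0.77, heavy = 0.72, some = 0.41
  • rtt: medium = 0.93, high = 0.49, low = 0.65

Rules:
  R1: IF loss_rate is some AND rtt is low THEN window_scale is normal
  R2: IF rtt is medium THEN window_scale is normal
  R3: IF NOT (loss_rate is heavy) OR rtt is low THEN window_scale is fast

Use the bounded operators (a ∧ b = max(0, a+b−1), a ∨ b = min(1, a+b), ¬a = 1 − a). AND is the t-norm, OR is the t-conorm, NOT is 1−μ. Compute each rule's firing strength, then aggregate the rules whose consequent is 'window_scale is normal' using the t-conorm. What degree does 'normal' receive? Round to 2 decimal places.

0.99

R1: some=0.41, low=0.65; AND[max(0, a+b−1)] → w = 0.06
R2: medium=0.93 → w = 0.93
R3: ¬heavy=1−0.72=0.28, low=0.65; OR[min(1, a+b)] → w = 0.93
Rules with consequent 'normal': {R1, R2} → strengths 0.06, 0.93
Aggregate via t-conorm [min(1, a+b)]: 0.99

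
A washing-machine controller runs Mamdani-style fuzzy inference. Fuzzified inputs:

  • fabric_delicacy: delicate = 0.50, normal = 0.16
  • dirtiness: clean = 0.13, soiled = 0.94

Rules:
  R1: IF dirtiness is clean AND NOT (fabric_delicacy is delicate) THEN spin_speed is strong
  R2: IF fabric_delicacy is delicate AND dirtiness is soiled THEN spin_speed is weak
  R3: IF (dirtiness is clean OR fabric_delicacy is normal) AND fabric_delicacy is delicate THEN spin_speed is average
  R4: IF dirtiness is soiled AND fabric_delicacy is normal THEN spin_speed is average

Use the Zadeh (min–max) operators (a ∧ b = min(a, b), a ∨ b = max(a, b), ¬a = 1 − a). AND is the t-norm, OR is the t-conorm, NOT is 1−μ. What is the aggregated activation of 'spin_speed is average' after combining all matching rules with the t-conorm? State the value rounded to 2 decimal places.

R1: clean=0.13, ¬delicate=1−0.50=0.50; AND[min(a, b)] → w = 0.13
R2: delicate=0.50, soiled=0.94; AND[min(a, b)] → w = 0.50
R3: (clean=0.13 OR normal=0.16) = 0.16; AND[min(a, b)] with delicate=0.50 → w = 0.16
R4: soiled=0.94, normal=0.16; AND[min(a, b)] → w = 0.16
Rules with consequent 'average': {R3, R4} → strengths 0.16, 0.16
Aggregate via t-conorm [max(a, b)]: 0.16

0.16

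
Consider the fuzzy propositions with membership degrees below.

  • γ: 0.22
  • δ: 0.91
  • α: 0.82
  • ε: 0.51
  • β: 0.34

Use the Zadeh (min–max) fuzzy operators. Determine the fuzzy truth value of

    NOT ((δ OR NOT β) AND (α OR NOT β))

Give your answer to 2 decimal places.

NOT β = 1 − 0.34 = 0.66
δ OR NOT β = max(a, b) on (0.91, 0.66) = 0.91
NOT β = 1 − 0.34 = 0.66
α OR NOT β = max(a, b) on (0.82, 0.66) = 0.82
(δ OR NOT β) AND (α OR NOT β) = min(a, b) on (0.91, 0.82) = 0.82
NOT ((δ OR NOT β) AND (α OR NOT β)) = 1 − 0.82 = 0.18

0.18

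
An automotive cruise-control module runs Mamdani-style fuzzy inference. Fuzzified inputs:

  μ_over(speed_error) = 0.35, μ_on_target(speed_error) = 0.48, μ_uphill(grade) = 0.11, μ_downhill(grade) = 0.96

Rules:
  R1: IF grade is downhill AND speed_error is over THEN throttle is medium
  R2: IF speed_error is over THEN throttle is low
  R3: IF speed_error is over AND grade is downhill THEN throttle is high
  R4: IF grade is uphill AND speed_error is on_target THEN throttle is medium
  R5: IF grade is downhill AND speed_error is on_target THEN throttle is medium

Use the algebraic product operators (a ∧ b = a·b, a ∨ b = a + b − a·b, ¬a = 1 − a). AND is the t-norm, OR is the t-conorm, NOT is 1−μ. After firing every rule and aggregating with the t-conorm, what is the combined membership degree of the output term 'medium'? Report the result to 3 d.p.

R1: downhill=0.96, over=0.35; AND[a·b] → w = 0.3360
R2: over=0.35 → w = 0.3500
R3: over=0.35, downhill=0.96; AND[a·b] → w = 0.3360
R4: uphill=0.11, on_target=0.48; AND[a·b] → w = 0.0528
R5: downhill=0.96, on_target=0.48; AND[a·b] → w = 0.4608
Rules with consequent 'medium': {R1, R4, R5} → strengths 0.3360, 0.0528, 0.4608
Aggregate via t-conorm [a + b − a·b]: 0.6609

0.661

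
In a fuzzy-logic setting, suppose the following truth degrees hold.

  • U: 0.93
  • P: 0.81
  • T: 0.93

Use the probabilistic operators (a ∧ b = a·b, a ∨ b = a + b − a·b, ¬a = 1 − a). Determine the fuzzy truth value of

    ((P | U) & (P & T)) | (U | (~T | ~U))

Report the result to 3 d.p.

0.984

P | U = a + b − a·b on (0.8100, 0.9300) = 0.9867
P & T = a·b on (0.8100, 0.9300) = 0.7533
(P | U) & (P & T) = a·b on (0.9867, 0.7533) = 0.7433
~T = 1 − 0.9300 = 0.0700
~U = 1 − 0.9300 = 0.0700
~T | ~U = a + b − a·b on (0.0700, 0.0700) = 0.1351
U | (~T | ~U) = a + b − a·b on (0.9300, 0.1351) = 0.9395
((P | U) & (P & T)) | (U | (~T | ~U)) = a + b − a·b on (0.7433, 0.9395) = 0.9845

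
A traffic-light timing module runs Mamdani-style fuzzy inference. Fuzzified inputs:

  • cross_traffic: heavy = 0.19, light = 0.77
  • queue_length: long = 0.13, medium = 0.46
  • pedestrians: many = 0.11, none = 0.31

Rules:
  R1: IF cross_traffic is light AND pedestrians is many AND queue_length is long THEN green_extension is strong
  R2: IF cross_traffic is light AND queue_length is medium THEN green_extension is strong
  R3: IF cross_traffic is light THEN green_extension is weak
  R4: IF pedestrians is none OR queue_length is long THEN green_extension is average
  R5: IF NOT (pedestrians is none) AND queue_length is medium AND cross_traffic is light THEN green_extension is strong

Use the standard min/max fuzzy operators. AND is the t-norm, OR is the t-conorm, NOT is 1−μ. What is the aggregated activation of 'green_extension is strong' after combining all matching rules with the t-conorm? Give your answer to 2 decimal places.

0.46

R1: light=0.77, many=0.11, long=0.13; AND[min(a, b)] → w = 0.11
R2: light=0.77, medium=0.46; AND[min(a, b)] → w = 0.46
R3: light=0.77 → w = 0.77
R4: none=0.31, long=0.13; OR[max(a, b)] → w = 0.31
R5: ¬none=1−0.31=0.69, medium=0.46, light=0.77; AND[min(a, b)] → w = 0.46
Rules with consequent 'strong': {R1, R2, R5} → strengths 0.11, 0.46, 0.46
Aggregate via t-conorm [max(a, b)]: 0.46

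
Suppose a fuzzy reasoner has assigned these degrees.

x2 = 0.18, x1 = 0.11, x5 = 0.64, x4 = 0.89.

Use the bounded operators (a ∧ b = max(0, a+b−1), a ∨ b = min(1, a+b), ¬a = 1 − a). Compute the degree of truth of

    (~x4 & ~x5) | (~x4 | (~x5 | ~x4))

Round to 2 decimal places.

0.58

~x4 = 1 − 0.89 = 0.11
~x5 = 1 − 0.64 = 0.36
~x4 & ~x5 = max(0, a+b−1) on (0.11, 0.36) = 0.00
~x4 = 1 − 0.89 = 0.11
~x5 = 1 − 0.64 = 0.36
~x4 = 1 − 0.89 = 0.11
~x5 | ~x4 = min(1, a+b) on (0.36, 0.11) = 0.47
~x4 | (~x5 | ~x4) = min(1, a+b) on (0.11, 0.47) = 0.58
(~x4 & ~x5) | (~x4 | (~x5 | ~x4)) = min(1, a+b) on (0.00, 0.58) = 0.58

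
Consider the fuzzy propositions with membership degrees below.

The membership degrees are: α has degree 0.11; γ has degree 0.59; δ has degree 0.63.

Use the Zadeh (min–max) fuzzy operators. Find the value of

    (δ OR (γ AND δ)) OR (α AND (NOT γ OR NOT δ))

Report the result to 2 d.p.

0.63

γ AND δ = min(a, b) on (0.59, 0.63) = 0.59
δ OR (γ AND δ) = max(a, b) on (0.63, 0.59) = 0.63
NOT γ = 1 − 0.59 = 0.41
NOT δ = 1 − 0.63 = 0.37
NOT γ OR NOT δ = max(a, b) on (0.41, 0.37) = 0.41
α AND (NOT γ OR NOT δ) = min(a, b) on (0.11, 0.41) = 0.11
(δ OR (γ AND δ)) OR (α AND (NOT γ OR NOT δ)) = max(a, b) on (0.63, 0.11) = 0.63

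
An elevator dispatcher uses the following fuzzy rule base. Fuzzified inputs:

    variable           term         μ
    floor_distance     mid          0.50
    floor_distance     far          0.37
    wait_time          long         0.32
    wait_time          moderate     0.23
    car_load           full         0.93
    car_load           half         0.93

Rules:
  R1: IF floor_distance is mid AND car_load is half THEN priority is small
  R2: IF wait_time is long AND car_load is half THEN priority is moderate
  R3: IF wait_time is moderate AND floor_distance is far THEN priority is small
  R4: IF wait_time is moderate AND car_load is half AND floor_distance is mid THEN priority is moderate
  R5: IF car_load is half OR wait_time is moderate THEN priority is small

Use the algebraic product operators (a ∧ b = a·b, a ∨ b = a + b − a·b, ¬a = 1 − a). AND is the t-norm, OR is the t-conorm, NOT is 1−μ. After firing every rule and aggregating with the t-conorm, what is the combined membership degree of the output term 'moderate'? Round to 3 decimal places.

R1: mid=0.50, half=0.93; AND[a·b] → w = 0.4650
R2: long=0.32, half=0.93; AND[a·b] → w = 0.2976
R3: moderate=0.23, far=0.37; AND[a·b] → w = 0.0851
R4: moderate=0.23, half=0.93, mid=0.50; AND[a·b] → w = 0.1070
R5: half=0.93, moderate=0.23; OR[a + b − a·b] → w = 0.9461
Rules with consequent 'moderate': {R2, R4} → strengths 0.2976, 0.1070
Aggregate via t-conorm [a + b − a·b]: 0.3727

0.373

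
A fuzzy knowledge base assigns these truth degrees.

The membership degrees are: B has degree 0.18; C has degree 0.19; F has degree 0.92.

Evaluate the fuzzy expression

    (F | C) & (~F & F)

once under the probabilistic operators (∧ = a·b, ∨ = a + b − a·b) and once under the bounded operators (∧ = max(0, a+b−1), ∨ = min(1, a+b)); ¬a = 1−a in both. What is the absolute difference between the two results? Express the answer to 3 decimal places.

0.069

Under probabilistic:
  F | C = a + b − a·b on (0.9200, 0.1900) = 0.9352
  ~F = 1 − 0.9200 = 0.0800
  ~F & F = a·b on (0.0800, 0.9200) = 0.0736
  (F | C) & (~F & F) = a·b on (0.9352, 0.0736) = 0.0688
  → value = 0.0688
Under bounded:
  F | C = min(1, a+b) on (0.92, 0.19) = 1.00
  ~F = 1 − 0.92 = 0.08
  ~F & F = max(0, a+b−1) on (0.08, 0.92) = 0.00
  (F | C) & (~F & F) = max(0, a+b−1) on (1.00, 0.00) = 0.00
  → value = 0.0000
|0.0688 − 0.0000| = 0.069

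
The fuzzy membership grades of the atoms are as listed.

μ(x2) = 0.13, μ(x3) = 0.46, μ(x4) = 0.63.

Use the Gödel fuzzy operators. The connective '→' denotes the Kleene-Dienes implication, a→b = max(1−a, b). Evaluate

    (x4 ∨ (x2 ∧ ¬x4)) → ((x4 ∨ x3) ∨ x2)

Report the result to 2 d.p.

¬x4 = 1 − 0.63 = 0.37
x2 ∧ ¬x4 = min(a, b) on (0.13, 0.37) = 0.13
x4 ∨ (x2 ∧ ¬x4) = max(a, b) on (0.63, 0.13) = 0.63
x4 ∨ x3 = max(a, b) on (0.63, 0.46) = 0.63
(x4 ∨ x3) ∨ x2 = max(a, b) on (0.63, 0.13) = 0.63
(x4 ∨ (x2 ∧ ¬x4)) → ((x4 ∨ x3) ∨ x2)  [Kleene-Dienes: max(1−a, b)] with a=0.63, b=0.63 → 0.63

0.63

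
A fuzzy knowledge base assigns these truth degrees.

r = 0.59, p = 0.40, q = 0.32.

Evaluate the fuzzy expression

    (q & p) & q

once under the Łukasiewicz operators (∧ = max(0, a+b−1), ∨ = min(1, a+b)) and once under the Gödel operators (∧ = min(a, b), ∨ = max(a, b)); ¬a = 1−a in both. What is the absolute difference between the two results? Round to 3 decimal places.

Under Łukasiewicz:
  q & p = max(0, a+b−1) on (0.32, 0.40) = 0.00
  (q & p) & q = max(0, a+b−1) on (0.00, 0.32) = 0.00
  → value = 0.0000
Under Gödel:
  q & p = min(a, b) on (0.32, 0.40) = 0.32
  (q & p) & q = min(a, b) on (0.32, 0.32) = 0.32
  → value = 0.3200
|0.0000 − 0.3200| = 0.320

0.320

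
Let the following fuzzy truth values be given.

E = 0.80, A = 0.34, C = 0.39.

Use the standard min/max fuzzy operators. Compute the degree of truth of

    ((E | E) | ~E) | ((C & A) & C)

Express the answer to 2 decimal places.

0.80

E | E = max(a, b) on (0.80, 0.80) = 0.80
~E = 1 − 0.80 = 0.20
(E | E) | ~E = max(a, b) on (0.80, 0.20) = 0.80
C & A = min(a, b) on (0.39, 0.34) = 0.34
(C & A) & C = min(a, b) on (0.34, 0.39) = 0.34
((E | E) | ~E) | ((C & A) & C) = max(a, b) on (0.80, 0.34) = 0.80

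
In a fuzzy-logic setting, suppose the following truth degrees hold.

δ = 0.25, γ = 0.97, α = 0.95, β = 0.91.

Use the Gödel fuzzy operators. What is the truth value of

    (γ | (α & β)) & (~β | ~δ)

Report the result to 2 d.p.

0.75

α & β = min(a, b) on (0.95, 0.91) = 0.91
γ | (α & β) = max(a, b) on (0.97, 0.91) = 0.97
~β = 1 − 0.91 = 0.09
~δ = 1 − 0.25 = 0.75
~β | ~δ = max(a, b) on (0.09, 0.75) = 0.75
(γ | (α & β)) & (~β | ~δ) = min(a, b) on (0.97, 0.75) = 0.75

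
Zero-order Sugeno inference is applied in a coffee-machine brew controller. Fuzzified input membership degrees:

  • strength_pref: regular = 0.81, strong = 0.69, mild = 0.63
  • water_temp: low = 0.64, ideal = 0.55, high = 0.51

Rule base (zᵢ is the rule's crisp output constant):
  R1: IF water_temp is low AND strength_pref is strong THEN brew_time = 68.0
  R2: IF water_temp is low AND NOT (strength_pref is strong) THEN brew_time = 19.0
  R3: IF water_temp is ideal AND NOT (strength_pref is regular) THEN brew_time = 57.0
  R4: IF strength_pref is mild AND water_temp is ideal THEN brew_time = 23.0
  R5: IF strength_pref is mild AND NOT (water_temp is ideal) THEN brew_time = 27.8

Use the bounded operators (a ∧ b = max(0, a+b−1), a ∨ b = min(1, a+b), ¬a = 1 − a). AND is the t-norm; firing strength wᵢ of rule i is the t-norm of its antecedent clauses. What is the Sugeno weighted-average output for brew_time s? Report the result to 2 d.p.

48.82

R1 (z=68.0): low=0.64, strong=0.69; AND[max(0, a+b−1)] → w = 0.33
R2 (z=19.0): low=0.64, ¬strong=1−0.69=0.31; AND[max(0, a+b−1)] → w = 0.00
R3 (z=57.0): ideal=0.55, ¬regular=1−0.81=0.19; AND[max(0, a+b−1)] → w = 0.00
R4 (z=23.0): mild=0.63, ideal=0.55; AND[max(0, a+b−1)] → w = 0.18
R5 (z=27.8): mild=0.63, ¬ideal=1−0.55=0.45; AND[max(0, a+b−1)] → w = 0.08
Weighted average = (0.33·68.0 + 0.00·19.0 + 0.00·57.0 + 0.18·23.0 + 0.08·27.8) / (0.33 + 0.00 + 0.00 + 0.18 + 0.08)
  = 28.8040 / 0.5900 = 48.82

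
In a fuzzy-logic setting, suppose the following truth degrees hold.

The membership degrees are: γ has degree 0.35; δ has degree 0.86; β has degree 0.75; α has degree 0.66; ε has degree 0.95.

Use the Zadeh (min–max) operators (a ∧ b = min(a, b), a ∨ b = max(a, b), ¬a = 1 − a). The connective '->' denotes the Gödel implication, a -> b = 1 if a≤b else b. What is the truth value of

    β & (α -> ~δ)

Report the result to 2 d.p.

0.14

~δ = 1 − 0.86 = 0.14
α -> ~δ  [Gödel: 1 if a≤b else b] with a=0.66, b=0.14 → 0.14
β & (α -> ~δ) = min(a, b) on (0.75, 0.14) = 0.14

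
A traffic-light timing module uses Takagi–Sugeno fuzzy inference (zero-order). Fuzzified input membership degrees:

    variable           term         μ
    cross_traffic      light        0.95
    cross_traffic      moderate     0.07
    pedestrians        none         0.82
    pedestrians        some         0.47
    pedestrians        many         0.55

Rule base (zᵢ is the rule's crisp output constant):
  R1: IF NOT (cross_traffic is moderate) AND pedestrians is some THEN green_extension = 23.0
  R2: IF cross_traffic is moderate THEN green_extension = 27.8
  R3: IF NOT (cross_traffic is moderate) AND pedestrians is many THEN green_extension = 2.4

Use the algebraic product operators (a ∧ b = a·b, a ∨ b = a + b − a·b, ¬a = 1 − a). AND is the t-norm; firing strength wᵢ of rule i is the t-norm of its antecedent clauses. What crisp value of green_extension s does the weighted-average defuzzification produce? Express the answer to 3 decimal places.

12.985

R1 (z=23.0): ¬moderate=1−0.07=0.93, some=0.47; AND[a·b] → w = 0.4371
R2 (z=27.8): moderate=0.07 → w = 0.0700
R3 (z=2.4): ¬moderate=1−0.07=0.93, many=0.55; AND[a·b] → w = 0.5115
Weighted average = (0.4371·23.0 + 0.0700·27.8 + 0.5115·2.4) / (0.4371 + 0.0700 + 0.5115)
  = 13.2269 / 1.0186 = 12.985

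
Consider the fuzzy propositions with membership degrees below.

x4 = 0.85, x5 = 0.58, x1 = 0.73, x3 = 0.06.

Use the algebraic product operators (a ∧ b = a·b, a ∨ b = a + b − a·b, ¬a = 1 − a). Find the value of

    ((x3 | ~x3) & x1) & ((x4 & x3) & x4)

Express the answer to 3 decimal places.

0.030

~x3 = 1 − 0.0600 = 0.9400
x3 | ~x3 = a + b − a·b on (0.0600, 0.9400) = 0.9436
(x3 | ~x3) & x1 = a·b on (0.9436, 0.7300) = 0.6888
x4 & x3 = a·b on (0.8500, 0.0600) = 0.0510
(x4 & x3) & x4 = a·b on (0.0510, 0.8500) = 0.0433
((x3 | ~x3) & x1) & ((x4 & x3) & x4) = a·b on (0.6888, 0.0433) = 0.0299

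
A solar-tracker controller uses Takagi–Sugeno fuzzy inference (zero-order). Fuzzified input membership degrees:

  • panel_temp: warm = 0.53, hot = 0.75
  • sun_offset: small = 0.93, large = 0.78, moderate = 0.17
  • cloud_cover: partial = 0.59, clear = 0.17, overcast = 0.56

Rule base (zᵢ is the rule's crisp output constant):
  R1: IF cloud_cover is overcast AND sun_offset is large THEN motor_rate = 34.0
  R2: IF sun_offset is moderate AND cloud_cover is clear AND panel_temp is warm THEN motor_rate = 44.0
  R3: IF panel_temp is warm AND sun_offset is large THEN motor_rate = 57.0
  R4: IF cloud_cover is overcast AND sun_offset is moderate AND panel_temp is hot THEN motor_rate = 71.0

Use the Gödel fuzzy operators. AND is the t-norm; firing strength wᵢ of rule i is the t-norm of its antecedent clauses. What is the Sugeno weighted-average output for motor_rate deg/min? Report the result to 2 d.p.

R1 (z=34.0): overcast=0.56, large=0.78; AND[min(a, b)] → w = 0.56
R2 (z=44.0): moderate=0.17, clear=0.17, warm=0.53; AND[min(a, b)] → w = 0.17
R3 (z=57.0): warm=0.53, large=0.78; AND[min(a, b)] → w = 0.53
R4 (z=71.0): overcast=0.56, moderate=0.17, hot=0.75; AND[min(a, b)] → w = 0.17
Weighted average = (0.56·34.0 + 0.17·44.0 + 0.53·57.0 + 0.17·71.0) / (0.56 + 0.17 + 0.53 + 0.17)
  = 68.8000 / 1.4300 = 48.11

48.11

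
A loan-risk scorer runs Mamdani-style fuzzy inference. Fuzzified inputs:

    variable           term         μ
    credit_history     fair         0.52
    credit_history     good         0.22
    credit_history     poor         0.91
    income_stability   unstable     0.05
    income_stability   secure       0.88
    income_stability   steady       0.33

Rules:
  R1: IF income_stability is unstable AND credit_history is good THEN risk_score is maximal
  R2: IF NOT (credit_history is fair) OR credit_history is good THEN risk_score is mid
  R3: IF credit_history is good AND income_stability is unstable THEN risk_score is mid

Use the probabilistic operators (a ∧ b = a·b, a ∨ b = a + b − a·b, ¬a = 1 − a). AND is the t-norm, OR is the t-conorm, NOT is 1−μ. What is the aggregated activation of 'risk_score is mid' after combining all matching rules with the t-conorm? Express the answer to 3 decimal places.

R1: unstable=0.05, good=0.22; AND[a·b] → w = 0.0110
R2: ¬fair=1−0.52=0.48, good=0.22; OR[a + b − a·b] → w = 0.5944
R3: good=0.22, unstable=0.05; AND[a·b] → w = 0.0110
Rules with consequent 'mid': {R2, R3} → strengths 0.5944, 0.0110
Aggregate via t-conorm [a + b − a·b]: 0.5989

0.599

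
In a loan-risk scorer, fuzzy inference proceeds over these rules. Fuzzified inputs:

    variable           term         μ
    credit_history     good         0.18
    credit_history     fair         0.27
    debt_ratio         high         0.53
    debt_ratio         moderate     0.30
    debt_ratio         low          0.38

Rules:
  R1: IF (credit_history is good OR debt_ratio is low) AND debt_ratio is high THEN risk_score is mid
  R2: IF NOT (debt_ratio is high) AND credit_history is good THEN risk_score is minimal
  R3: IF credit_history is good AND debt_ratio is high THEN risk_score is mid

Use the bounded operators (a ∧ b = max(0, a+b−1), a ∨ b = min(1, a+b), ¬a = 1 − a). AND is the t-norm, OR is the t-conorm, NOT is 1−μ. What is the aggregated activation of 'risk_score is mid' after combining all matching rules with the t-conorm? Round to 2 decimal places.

0.09

R1: (good=0.18 OR low=0.38) = 0.56; AND[max(0, a+b−1)] with high=0.53 → w = 0.09
R2: ¬high=1−0.53=0.47, good=0.18; AND[max(0, a+b−1)] → w = 0.00
R3: good=0.18, high=0.53; AND[max(0, a+b−1)] → w = 0.00
Rules with consequent 'mid': {R1, R3} → strengths 0.09, 0.00
Aggregate via t-conorm [min(1, a+b)]: 0.09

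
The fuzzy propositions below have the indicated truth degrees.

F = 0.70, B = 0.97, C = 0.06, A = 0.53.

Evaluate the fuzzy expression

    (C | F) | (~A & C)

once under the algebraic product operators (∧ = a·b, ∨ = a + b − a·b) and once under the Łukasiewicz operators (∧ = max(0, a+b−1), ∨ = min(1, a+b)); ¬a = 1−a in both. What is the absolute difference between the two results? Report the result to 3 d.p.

0.034

Under algebraic product:
  C | F = a + b − a·b on (0.0600, 0.7000) = 0.7180
  ~A = 1 − 0.5300 = 0.4700
  ~A & C = a·b on (0.4700, 0.0600) = 0.0282
  (C | F) | (~A & C) = a + b − a·b on (0.7180, 0.0282) = 0.7260
  → value = 0.7260
Under Łukasiewicz:
  C | F = min(1, a+b) on (0.06, 0.70) = 0.76
  ~A = 1 − 0.53 = 0.47
  ~A & C = max(0, a+b−1) on (0.47, 0.06) = 0.00
  (C | F) | (~A & C) = min(1, a+b) on (0.76, 0.00) = 0.76
  → value = 0.7600
|0.7260 − 0.7600| = 0.034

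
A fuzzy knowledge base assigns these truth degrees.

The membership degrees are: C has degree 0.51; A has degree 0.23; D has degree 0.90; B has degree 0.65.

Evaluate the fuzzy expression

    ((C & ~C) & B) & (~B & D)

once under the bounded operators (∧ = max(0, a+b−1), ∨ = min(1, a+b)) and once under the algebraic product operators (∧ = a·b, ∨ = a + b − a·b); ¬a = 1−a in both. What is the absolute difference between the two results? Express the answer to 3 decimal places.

0.051

Under bounded:
  ~C = 1 − 0.51 = 0.49
  C & ~C = max(0, a+b−1) on (0.51, 0.49) = 0.00
  (C & ~C) & B = max(0, a+b−1) on (0.00, 0.65) = 0.00
  ~B = 1 − 0.65 = 0.35
  ~B & D = max(0, a+b−1) on (0.35, 0.90) = 0.25
  ((C & ~C) & B) & (~B & D) = max(0, a+b−1) on (0.00, 0.25) = 0.00
  → value = 0.0000
Under algebraic product:
  ~C = 1 − 0.5100 = 0.4900
  C & ~C = a·b on (0.5100, 0.4900) = 0.2499
  (C & ~C) & B = a·b on (0.2499, 0.6500) = 0.1624
  ~B = 1 − 0.6500 = 0.3500
  ~B & D = a·b on (0.3500, 0.9000) = 0.3150
  ((C & ~C) & B) & (~B & D) = a·b on (0.1624, 0.3150) = 0.0512
  → value = 0.0512
|0.0000 − 0.0512| = 0.051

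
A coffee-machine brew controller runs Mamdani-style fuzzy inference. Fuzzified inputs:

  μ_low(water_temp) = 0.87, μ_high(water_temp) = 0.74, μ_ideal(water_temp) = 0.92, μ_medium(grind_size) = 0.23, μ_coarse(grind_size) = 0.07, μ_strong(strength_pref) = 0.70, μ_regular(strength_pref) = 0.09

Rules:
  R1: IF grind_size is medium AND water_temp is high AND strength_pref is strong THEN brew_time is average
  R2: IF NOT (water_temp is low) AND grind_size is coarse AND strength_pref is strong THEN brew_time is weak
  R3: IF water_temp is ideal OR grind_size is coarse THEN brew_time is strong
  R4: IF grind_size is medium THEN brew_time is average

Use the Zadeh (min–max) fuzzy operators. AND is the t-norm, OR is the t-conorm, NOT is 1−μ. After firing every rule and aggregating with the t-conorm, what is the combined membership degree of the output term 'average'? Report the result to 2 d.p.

R1: medium=0.23, high=0.74, strong=0.70; AND[min(a, b)] → w = 0.23
R2: ¬low=1−0.87=0.13, coarse=0.07, strong=0.70; AND[min(a, b)] → w = 0.07
R3: ideal=0.92, coarse=0.07; OR[max(a, b)] → w = 0.92
R4: medium=0.23 → w = 0.23
Rules with consequent 'average': {R1, R4} → strengths 0.23, 0.23
Aggregate via t-conorm [max(a, b)]: 0.23

0.23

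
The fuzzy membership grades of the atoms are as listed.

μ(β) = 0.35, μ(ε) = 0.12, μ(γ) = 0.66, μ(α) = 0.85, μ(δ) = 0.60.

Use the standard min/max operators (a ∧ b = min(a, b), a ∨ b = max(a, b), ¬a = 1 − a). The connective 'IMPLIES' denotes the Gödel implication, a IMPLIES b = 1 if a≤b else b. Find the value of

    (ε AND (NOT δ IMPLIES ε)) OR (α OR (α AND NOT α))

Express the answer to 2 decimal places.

NOT δ = 1 − 0.60 = 0.40
NOT δ IMPLIES ε  [Gödel: 1 if a≤b else b] with a=0.40, b=0.12 → 0.12
ε AND (NOT δ IMPLIES ε) = min(a, b) on (0.12, 0.12) = 0.12
NOT α = 1 − 0.85 = 0.15
α AND NOT α = min(a, b) on (0.85, 0.15) = 0.15
α OR (α AND NOT α) = max(a, b) on (0.85, 0.15) = 0.85
(ε AND (NOT δ IMPLIES ε)) OR (α OR (α AND NOT α)) = max(a, b) on (0.12, 0.85) = 0.85

0.85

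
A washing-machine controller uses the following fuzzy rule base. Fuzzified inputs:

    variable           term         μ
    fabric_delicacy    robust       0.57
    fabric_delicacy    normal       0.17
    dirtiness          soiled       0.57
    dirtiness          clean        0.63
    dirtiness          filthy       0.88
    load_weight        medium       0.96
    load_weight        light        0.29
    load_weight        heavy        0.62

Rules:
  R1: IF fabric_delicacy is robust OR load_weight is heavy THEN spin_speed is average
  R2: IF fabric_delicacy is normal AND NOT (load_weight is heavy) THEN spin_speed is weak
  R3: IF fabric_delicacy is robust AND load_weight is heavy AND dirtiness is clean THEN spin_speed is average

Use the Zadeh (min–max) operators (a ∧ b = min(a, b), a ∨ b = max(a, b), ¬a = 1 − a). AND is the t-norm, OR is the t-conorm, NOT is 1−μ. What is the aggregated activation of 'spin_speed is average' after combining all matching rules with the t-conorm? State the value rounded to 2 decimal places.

R1: robust=0.57, heavy=0.62; OR[max(a, b)] → w = 0.62
R2: normal=0.17, ¬heavy=1−0.62=0.38; AND[min(a, b)] → w = 0.17
R3: robust=0.57, heavy=0.62, clean=0.63; AND[min(a, b)] → w = 0.57
Rules with consequent 'average': {R1, R3} → strengths 0.62, 0.57
Aggregate via t-conorm [max(a, b)]: 0.62

0.62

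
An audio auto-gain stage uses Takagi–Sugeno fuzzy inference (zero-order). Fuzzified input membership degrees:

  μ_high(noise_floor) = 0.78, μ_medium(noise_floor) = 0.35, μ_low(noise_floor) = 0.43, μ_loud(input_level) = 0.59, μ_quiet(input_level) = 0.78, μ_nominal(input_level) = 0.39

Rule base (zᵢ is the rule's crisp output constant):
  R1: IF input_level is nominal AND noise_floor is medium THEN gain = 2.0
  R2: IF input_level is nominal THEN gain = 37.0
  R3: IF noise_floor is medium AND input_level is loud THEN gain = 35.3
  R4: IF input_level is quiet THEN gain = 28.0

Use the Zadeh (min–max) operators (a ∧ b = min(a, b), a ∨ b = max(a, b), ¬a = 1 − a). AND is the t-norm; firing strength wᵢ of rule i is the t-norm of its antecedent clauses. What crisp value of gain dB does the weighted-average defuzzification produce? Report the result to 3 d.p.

26.377

R1 (z=2.0): nominal=0.39, medium=0.35; AND[min(a, b)] → w = 0.35
R2 (z=37.0): nominal=0.39 → w = 0.39
R3 (z=35.3): medium=0.35, loud=0.59; AND[min(a, b)] → w = 0.35
R4 (z=28.0): quiet=0.78 → w = 0.78
Weighted average = (0.35·2.0 + 0.39·37.0 + 0.35·35.3 + 0.78·28.0) / (0.35 + 0.39 + 0.35 + 0.78)
  = 49.3250 / 1.8700 = 26.377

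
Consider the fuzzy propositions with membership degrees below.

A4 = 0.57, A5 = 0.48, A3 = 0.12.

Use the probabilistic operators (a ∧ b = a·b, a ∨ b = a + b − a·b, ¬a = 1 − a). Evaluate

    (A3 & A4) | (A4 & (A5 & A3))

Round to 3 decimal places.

A3 & A4 = a·b on (0.1200, 0.5700) = 0.0684
A5 & A3 = a·b on (0.4800, 0.1200) = 0.0576
A4 & (A5 & A3) = a·b on (0.5700, 0.0576) = 0.0328
(A3 & A4) | (A4 & (A5 & A3)) = a + b − a·b on (0.0684, 0.0328) = 0.0990

0.099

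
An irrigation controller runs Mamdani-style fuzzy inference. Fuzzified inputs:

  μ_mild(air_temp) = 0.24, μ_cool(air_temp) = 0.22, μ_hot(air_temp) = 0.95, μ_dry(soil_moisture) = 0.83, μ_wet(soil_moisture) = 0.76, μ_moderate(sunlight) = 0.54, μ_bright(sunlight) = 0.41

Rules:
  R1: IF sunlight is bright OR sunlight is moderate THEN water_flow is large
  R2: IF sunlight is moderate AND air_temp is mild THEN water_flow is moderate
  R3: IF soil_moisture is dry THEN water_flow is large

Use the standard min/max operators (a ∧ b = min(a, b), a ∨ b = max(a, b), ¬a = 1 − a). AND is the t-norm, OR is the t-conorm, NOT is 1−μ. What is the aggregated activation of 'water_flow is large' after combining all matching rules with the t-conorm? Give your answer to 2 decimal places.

R1: bright=0.41, moderate=0.54; OR[max(a, b)] → w = 0.54
R2: moderate=0.54, mild=0.24; AND[min(a, b)] → w = 0.24
R3: dry=0.83 → w = 0.83
Rules with consequent 'large': {R1, R3} → strengths 0.54, 0.83
Aggregate via t-conorm [max(a, b)]: 0.83

0.83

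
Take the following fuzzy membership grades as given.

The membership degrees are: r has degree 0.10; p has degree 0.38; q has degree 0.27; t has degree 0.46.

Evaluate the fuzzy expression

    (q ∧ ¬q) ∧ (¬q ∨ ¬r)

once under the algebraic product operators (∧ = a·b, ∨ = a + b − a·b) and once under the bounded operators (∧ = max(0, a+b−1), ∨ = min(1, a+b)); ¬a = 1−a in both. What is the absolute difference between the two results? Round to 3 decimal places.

0.192

Under algebraic product:
  ¬q = 1 − 0.2700 = 0.7300
  q ∧ ¬q = a·b on (0.2700, 0.7300) = 0.1971
  ¬q = 1 − 0.2700 = 0.7300
  ¬r = 1 − 0.1000 = 0.9000
  ¬q ∨ ¬r = a + b − a·b on (0.7300, 0.9000) = 0.9730
  (q ∧ ¬q) ∧ (¬q ∨ ¬r) = a·b on (0.1971, 0.9730) = 0.1918
  → value = 0.1918
Under bounded:
  ¬q = 1 − 0.27 = 0.73
  q ∧ ¬q = max(0, a+b−1) on (0.27, 0.73) = 0.00
  ¬q = 1 − 0.27 = 0.73
  ¬r = 1 − 0.10 = 0.90
  ¬q ∨ ¬r = min(1, a+b) on (0.73, 0.90) = 1.00
  (q ∧ ¬q) ∧ (¬q ∨ ¬r) = max(0, a+b−1) on (0.00, 1.00) = 0.00
  → value = 0.0000
|0.1918 − 0.0000| = 0.192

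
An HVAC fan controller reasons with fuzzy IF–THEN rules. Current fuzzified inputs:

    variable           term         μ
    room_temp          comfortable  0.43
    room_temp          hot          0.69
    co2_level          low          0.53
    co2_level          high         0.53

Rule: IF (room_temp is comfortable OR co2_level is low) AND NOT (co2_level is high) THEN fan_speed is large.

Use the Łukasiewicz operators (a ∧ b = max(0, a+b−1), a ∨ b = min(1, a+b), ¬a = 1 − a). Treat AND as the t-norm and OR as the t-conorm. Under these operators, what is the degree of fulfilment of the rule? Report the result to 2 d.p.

0.43

firing strength: (comfortable=0.43 OR low=0.53) = 0.96; AND[max(0, a+b−1)] with ¬high=1−0.53=0.47 → w = 0.43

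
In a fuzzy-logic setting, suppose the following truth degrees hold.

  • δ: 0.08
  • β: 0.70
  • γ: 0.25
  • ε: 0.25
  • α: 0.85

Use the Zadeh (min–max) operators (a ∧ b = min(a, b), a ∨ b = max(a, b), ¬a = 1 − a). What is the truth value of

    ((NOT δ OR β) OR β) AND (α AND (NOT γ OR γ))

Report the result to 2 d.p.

0.75

NOT δ = 1 − 0.08 = 0.92
NOT δ OR β = max(a, b) on (0.92, 0.70) = 0.92
(NOT δ OR β) OR β = max(a, b) on (0.92, 0.70) = 0.92
NOT γ = 1 − 0.25 = 0.75
NOT γ OR γ = max(a, b) on (0.75, 0.25) = 0.75
α AND (NOT γ OR γ) = min(a, b) on (0.85, 0.75) = 0.75
((NOT δ OR β) OR β) AND (α AND (NOT γ OR γ)) = min(a, b) on (0.92, 0.75) = 0.75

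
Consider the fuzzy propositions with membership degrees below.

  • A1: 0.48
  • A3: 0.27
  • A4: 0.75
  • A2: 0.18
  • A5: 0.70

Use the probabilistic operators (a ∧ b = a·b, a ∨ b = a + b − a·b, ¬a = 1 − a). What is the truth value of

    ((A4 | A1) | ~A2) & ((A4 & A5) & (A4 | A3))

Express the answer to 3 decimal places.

A4 | A1 = a + b − a·b on (0.7500, 0.4800) = 0.8700
~A2 = 1 − 0.1800 = 0.8200
(A4 | A1) | ~A2 = a + b − a·b on (0.8700, 0.8200) = 0.9766
A4 & A5 = a·b on (0.7500, 0.7000) = 0.5250
A4 | A3 = a + b − a·b on (0.7500, 0.2700) = 0.8175
(A4 & A5) & (A4 | A3) = a·b on (0.5250, 0.8175) = 0.4292
((A4 | A1) | ~A2) & ((A4 & A5) & (A4 | A3)) = a·b on (0.9766, 0.4292) = 0.4191

0.419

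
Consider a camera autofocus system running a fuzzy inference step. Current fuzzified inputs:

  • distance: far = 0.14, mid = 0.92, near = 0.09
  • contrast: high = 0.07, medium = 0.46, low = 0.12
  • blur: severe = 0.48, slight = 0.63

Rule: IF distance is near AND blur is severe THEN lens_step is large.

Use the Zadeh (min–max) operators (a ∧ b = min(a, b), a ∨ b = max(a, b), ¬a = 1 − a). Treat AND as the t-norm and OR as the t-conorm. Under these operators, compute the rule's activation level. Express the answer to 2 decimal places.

firing strength: near=0.09, severe=0.48; AND[min(a, b)] → w = 0.09

0.09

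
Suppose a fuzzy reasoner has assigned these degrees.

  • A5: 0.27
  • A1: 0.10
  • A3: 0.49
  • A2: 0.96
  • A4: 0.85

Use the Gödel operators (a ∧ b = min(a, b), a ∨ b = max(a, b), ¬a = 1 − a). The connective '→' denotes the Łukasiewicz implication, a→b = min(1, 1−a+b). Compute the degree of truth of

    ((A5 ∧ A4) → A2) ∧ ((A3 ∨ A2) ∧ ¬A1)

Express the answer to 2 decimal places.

0.90

A5 ∧ A4 = min(a, b) on (0.27, 0.85) = 0.27
(A5 ∧ A4) → A2  [Łukasiewicz: min(1, 1−a+b)] with a=0.27, b=0.96 → 1.00
A3 ∨ A2 = max(a, b) on (0.49, 0.96) = 0.96
¬A1 = 1 − 0.10 = 0.90
(A3 ∨ A2) ∧ ¬A1 = min(a, b) on (0.96, 0.90) = 0.90
((A5 ∧ A4) → A2) ∧ ((A3 ∨ A2) ∧ ¬A1) = min(a, b) on (1.00, 0.90) = 0.90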